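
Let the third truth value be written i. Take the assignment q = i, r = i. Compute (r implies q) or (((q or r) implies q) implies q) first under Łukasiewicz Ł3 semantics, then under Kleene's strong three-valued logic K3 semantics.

In Łukasiewicz Ł3: r implies q = i implies i = True  [min(1, 1−½+½)]
q or r = i or i = i
(q or r) implies q = i implies i = True
((q or r) implies q) implies q = True implies i = i
(r implies q) or (((q or r) implies q) implies q) = True or i = True
In Kleene's strong three-valued logic K3: r implies q = i implies i = i  [not i or i]
q or r = i or i = i
(q or r) implies q = i implies i = i
((q or r) implies q) implies q = i implies i = i
(r implies q) or (((q or r) implies q) implies q) = i or i = i
They differ because Łukasiewicz Ł3 and Kleene's strong three-valued logic K3 treat i differently under implication.

True; i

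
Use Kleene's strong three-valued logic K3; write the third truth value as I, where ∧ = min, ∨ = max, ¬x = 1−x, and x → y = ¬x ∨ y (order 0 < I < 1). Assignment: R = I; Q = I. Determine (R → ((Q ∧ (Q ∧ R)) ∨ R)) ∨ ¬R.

Q ∧ R = I ∧ I = I
Q ∧ (Q ∧ R) = I ∧ I = I
(Q ∧ (Q ∧ R)) ∨ R = I ∨ I = I
R → ((Q ∧ (Q ∧ R)) ∨ R) = I → I = I  [¬I ∨ I]
¬R = ¬I = I
(R → ((Q ∧ (Q ∧ R)) ∨ R)) ∨ ¬R = I ∨ I = I

I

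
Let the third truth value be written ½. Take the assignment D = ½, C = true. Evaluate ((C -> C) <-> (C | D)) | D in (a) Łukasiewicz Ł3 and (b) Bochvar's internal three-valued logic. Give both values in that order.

true; ½

In Łukasiewicz Ł3: C -> C = true -> true = true
C | D = true | ½ = true
(C -> C) <-> (C | D) = true <-> true = true
((C -> C) <-> (C | D)) | D = true | ½ = true
In Bochvar's internal three-valued logic: C -> C = true -> true = true
C | D = true | ½ = ½
(C -> C) <-> (C | D) = true <-> ½ = ½
((C -> C) <-> (C | D)) | D = ½ | ½ = ½
They differ because Łukasiewicz Ł3 and Bochvar's internal three-valued logic treat ½ differently under the binary connectives.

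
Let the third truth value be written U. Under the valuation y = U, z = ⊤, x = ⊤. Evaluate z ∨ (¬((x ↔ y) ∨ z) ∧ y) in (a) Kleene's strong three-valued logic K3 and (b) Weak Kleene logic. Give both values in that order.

⊤; U

In Kleene's strong three-valued logic K3: x ↔ y = ⊤ ↔ U = U
(x ↔ y) ∨ z = U ∨ ⊤ = ⊤
¬((x ↔ y) ∨ z) = ¬⊤ = ⊥
¬((x ↔ y) ∨ z) ∧ y = ⊥ ∧ U = ⊥
z ∨ (¬((x ↔ y) ∨ z) ∧ y) = ⊤ ∨ ⊥ = ⊤
In Weak Kleene logic: x ↔ y = ⊤ ↔ U = U
(x ↔ y) ∨ z = U ∨ ⊤ = U
¬((x ↔ y) ∨ z) = ¬U = U
¬((x ↔ y) ∨ z) ∧ y = U ∧ U = U
z ∨ (¬((x ↔ y) ∨ z) ∧ y) = ⊤ ∨ U = U
They differ because Kleene's strong three-valued logic K3 and Weak Kleene logic treat U differently under the binary connectives.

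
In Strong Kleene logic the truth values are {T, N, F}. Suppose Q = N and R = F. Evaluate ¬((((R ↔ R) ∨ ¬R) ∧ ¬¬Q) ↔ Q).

R ↔ R = F ↔ F = T
¬R = ¬F = T
(R ↔ R) ∨ ¬R = T ∨ T = T
¬Q = ¬N = N
¬¬Q = ¬N = N
((R ↔ R) ∨ ¬R) ∧ ¬¬Q = T ∧ N = N
(((R ↔ R) ∨ ¬R) ∧ ¬¬Q) ↔ Q = N ↔ N = N
¬((((R ↔ R) ∨ ¬R) ∧ ¬¬Q) ↔ Q) = ¬N = N

N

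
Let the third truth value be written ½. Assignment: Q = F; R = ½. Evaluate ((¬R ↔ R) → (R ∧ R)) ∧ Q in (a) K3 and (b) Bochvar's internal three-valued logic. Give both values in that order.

In K3: ¬R = ¬½ = ½
¬R ↔ R = ½ ↔ ½ = ½
R ∧ R = ½ ∧ ½ = ½
(¬R ↔ R) → (R ∧ R) = ½ → ½ = ½  [¬½ ∨ ½]
((¬R ↔ R) → (R ∧ R)) ∧ Q = ½ ∧ F = F
In Bochvar's internal three-valued logic: ¬R = ¬½ = ½
¬R ↔ R = ½ ↔ ½ = ½
R ∧ R = ½ ∧ ½ = ½
(¬R ↔ R) → (R ∧ R) = ½ → ½ = ½  [any arg is the third value ⇒ result is the third value]
((¬R ↔ R) → (R ∧ R)) ∧ Q = ½ ∧ F = ½
They differ because K3 and Bochvar's internal three-valued logic treat ½ differently under the binary connectives.

F; ½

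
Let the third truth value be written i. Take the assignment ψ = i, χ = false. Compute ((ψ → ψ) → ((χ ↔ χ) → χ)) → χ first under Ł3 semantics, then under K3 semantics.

In Ł3: ψ → ψ = i → i = true  [min(1, 1−½+½)]
χ ↔ χ = false ↔ false = true
(χ ↔ χ) → χ = true → false = false
(ψ → ψ) → ((χ ↔ χ) → χ) = true → false = false
((ψ → ψ) → ((χ ↔ χ) → χ)) → χ = false → false = true
In K3: ψ → ψ = i → i = i  [¬i ∨ i]
χ ↔ χ = false ↔ false = true
(χ ↔ χ) → χ = true → false = false
(ψ → ψ) → ((χ ↔ χ) → χ) = i → false = i
((ψ → ψ) → ((χ ↔ χ) → χ)) → χ = i → false = i
They differ because Ł3 and K3 treat i differently under implication.

true; i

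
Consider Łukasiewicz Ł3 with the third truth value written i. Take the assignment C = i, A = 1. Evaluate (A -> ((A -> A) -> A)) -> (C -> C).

A -> A = 1 -> 1 = 1
(A -> A) -> A = 1 -> 1 = 1
A -> ((A -> A) -> A) = 1 -> 1 = 1
C -> C = i -> i = 1  [min(1, 1−½+½)]
(A -> ((A -> A) -> A)) -> (C -> C) = 1 -> 1 = 1

1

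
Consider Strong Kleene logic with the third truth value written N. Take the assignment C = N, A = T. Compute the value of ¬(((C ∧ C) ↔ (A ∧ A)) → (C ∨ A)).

F

C ∧ C = N ∧ N = N
A ∧ A = T ∧ T = T
(C ∧ C) ↔ (A ∧ A) = N ↔ T = N
C ∨ A = N ∨ T = T
((C ∧ C) ↔ (A ∧ A)) → (C ∨ A) = N → T = T
¬(((C ∧ C) ↔ (A ∧ A)) → (C ∨ A)) = ¬T = F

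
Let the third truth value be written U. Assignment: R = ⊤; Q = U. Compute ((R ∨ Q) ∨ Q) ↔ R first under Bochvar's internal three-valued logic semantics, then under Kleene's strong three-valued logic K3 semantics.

U; ⊤

In Bochvar's internal three-valued logic: R ∨ Q = ⊤ ∨ U = U
(R ∨ Q) ∨ Q = U ∨ U = U
((R ∨ Q) ∨ Q) ↔ R = U ↔ ⊤ = U
In Kleene's strong three-valued logic K3: R ∨ Q = ⊤ ∨ U = ⊤
(R ∨ Q) ∨ Q = ⊤ ∨ U = ⊤
((R ∨ Q) ∨ Q) ↔ R = ⊤ ↔ ⊤ = ⊤
They differ because Bochvar's internal three-valued logic and Kleene's strong three-valued logic K3 treat U differently under the binary connectives.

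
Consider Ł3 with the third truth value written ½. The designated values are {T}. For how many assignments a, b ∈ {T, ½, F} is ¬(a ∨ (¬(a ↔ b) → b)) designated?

Of the 9 assignments, 0 give a value in {T}.

0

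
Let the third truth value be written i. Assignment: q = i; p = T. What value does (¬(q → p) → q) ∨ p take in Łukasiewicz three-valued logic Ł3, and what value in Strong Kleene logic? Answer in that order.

In Łukasiewicz three-valued logic Ł3: q → p = i → T = T  [min(1, 1−½+1)]
¬(q → p) = ¬T = F
¬(q → p) → q = F → i = T
(¬(q → p) → q) ∨ p = T ∨ T = T
In Strong Kleene logic: q → p = i → T = T  [¬i ∨ T]
¬(q → p) = ¬T = F
¬(q → p) → q = F → i = T
(¬(q → p) → q) ∨ p = T ∨ T = T

T; T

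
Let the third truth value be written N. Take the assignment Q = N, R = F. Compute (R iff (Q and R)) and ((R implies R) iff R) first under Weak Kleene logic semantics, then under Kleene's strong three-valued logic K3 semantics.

In Weak Kleene logic: Q and R = N and F = N
R iff (Q and R) = F iff N = N
R implies R = F implies F = T
(R implies R) iff R = T iff F = F
(R iff (Q and R)) and ((R implies R) iff R) = N and F = N
In Kleene's strong three-valued logic K3: Q and R = N and F = F
R iff (Q and R) = F iff F = T
R implies R = F implies F = T
(R implies R) iff R = T iff F = F
(R iff (Q and R)) and ((R implies R) iff R) = T and F = F
They differ because Weak Kleene logic and Kleene's strong three-valued logic K3 treat N differently under the binary connectives.

N; F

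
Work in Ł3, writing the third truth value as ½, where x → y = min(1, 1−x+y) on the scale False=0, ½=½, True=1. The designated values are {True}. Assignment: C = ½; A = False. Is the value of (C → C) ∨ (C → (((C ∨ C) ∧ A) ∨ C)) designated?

Yes

C → C = ½ → ½ = True  [min(1, 1−½+½)]
C ∨ C = ½ ∨ ½ = ½
(C ∨ C) ∧ A = ½ ∧ False = False
((C ∨ C) ∧ A) ∨ C = False ∨ ½ = ½
C → (((C ∨ C) ∧ A) ∨ C) = ½ → ½ = True
(C → C) ∨ (C → (((C ∨ C) ∧ A) ∨ C)) = True ∨ True = True
True ∈ {True}.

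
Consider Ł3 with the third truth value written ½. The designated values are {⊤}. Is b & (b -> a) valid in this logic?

No

Countermodel: b=⊤, a=½ gives ½, which is not designated.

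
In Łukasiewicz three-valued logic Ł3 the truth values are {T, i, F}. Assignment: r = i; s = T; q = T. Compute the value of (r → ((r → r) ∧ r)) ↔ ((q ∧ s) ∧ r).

i

r → r = i → i = T  [min(1, 1−½+½)]
(r → r) ∧ r = T ∧ i = i
r → ((r → r) ∧ r) = i → i = T
q ∧ s = T ∧ T = T
(q ∧ s) ∧ r = T ∧ i = i
(r → ((r → r) ∧ r)) ↔ ((q ∧ s) ∧ r) = T ↔ i = i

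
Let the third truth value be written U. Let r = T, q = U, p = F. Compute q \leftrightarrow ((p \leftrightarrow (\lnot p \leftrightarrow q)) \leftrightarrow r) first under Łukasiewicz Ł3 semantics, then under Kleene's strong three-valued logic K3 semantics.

In Łukasiewicz Ł3: \lnot p = \lnot F = T
\lnot p \leftrightarrow q = T \leftrightarrow U = U  [1 − |1−½|]
p \leftrightarrow (\lnot p \leftrightarrow q) = F \leftrightarrow U = U
(p \leftrightarrow (\lnot p \leftrightarrow q)) \leftrightarrow r = U \leftrightarrow T = U
q \leftrightarrow ((p \leftrightarrow (\lnot p \leftrightarrow q)) \leftrightarrow r) = U \leftrightarrow U = T
In Kleene's strong three-valued logic K3: \lnot p = \lnot F = T
\lnot p \leftrightarrow q = T \leftrightarrow U = U
p \leftrightarrow (\lnot p \leftrightarrow q) = F \leftrightarrow U = U
(p \leftrightarrow (\lnot p \leftrightarrow q)) \leftrightarrow r = U \leftrightarrow T = U
q \leftrightarrow ((p \leftrightarrow (\lnot p \leftrightarrow q)) \leftrightarrow r) = U \leftrightarrow U = U
They differ because Łukasiewicz Ł3 and Kleene's strong three-valued logic K3 treat U differently under implication.

T; U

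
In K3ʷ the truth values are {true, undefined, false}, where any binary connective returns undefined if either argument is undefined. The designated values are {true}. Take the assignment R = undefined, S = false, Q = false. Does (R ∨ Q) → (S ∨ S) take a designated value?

No

R ∨ Q = undefined ∨ false = undefined
S ∨ S = false ∨ false = false
(R ∨ Q) → (S ∨ S) = undefined → false = undefined  [any arg is the third value ⇒ result is the third value]
undefined ∉ {true}.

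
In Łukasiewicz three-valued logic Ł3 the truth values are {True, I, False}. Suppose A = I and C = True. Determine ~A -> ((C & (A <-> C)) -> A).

True

~A = ~I = I
A <-> C = I <-> True = I
C & (A <-> C) = True & I = I
(C & (A <-> C)) -> A = I -> I = True
~A -> ((C & (A <-> C)) -> A) = I -> True = True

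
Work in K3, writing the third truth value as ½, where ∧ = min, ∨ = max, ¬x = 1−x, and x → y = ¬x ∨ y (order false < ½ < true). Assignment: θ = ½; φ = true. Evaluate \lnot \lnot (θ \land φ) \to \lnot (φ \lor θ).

θ \land φ = ½ \land true = ½
\lnot (θ \land φ) = \lnot ½ = ½
\lnot \lnot (θ \land φ) = \lnot ½ = ½
φ \lor θ = true \lor ½ = true
\lnot (φ \lor θ) = \lnot true = false
\lnot \lnot (θ \land φ) \to \lnot (φ \lor θ) = ½ \to false = ½

½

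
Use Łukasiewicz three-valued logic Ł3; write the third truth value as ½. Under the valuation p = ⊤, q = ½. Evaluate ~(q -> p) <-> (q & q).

½

q -> p = ½ -> ⊤ = ⊤  [min(1, 1−½+1)]
~(q -> p) = ~⊤ = ⊥
q & q = ½ & ½ = ½
~(q -> p) <-> (q & q) = ⊥ <-> ½ = ½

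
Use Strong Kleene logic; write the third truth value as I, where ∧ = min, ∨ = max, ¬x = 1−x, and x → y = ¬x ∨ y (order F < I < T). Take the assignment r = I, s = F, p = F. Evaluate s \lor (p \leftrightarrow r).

I

p \leftrightarrow r = F \leftrightarrow I = I
s \lor (p \leftrightarrow r) = F \lor I = I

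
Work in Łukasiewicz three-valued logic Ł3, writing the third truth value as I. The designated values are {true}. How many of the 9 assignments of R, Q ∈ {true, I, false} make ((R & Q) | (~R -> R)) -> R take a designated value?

Of the 9 assignments, 6 give a value in {true}.

6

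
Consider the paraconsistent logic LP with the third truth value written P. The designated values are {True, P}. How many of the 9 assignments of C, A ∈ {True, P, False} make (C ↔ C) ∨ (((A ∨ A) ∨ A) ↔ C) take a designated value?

Of the 9 assignments, 9 give a value in {True, P}.

9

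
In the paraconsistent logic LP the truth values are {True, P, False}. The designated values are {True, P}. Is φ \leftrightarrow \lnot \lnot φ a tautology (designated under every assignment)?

Every assignment of φ over {True, P, False} gives a value in {True, P}.
In particular, with φ=P: φ \leftrightarrow \lnot \lnot φ = P.

Yes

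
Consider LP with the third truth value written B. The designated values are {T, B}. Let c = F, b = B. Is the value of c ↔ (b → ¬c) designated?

No

¬c = ¬F = T
b → ¬c = B → T = T  [¬B ∨ T]
c ↔ (b → ¬c) = F ↔ T = F
F ∉ {T, B}.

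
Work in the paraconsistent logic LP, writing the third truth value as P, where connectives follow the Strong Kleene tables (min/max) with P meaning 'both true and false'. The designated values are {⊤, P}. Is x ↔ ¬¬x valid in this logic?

Every assignment of x over {⊤, P, ⊥} gives a value in {⊤, P}.
In particular, with x=P: x ↔ ¬¬x = P.

Yes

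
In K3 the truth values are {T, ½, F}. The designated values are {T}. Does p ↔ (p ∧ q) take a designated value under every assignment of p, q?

Countermodel: p=T, q=½ gives ½, which is not designated.

No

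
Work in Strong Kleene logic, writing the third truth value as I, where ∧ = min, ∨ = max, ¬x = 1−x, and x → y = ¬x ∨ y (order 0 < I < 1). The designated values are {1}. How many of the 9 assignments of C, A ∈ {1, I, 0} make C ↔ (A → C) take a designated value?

4

Designated under: (C=1, A=1); (C=1, A=I); (C=1, A=0); (C=0, A=1).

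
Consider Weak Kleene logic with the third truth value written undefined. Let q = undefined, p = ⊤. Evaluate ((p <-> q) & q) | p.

p <-> q = ⊤ <-> undefined = undefined
(p <-> q) & q = undefined & undefined = undefined
((p <-> q) & q) | p = undefined | ⊤ = undefined

undefined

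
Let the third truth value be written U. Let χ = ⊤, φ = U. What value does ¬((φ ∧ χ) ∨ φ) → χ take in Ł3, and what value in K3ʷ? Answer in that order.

⊤; U

In Ł3: φ ∧ χ = U ∧ ⊤ = U
(φ ∧ χ) ∨ φ = U ∨ U = U
¬((φ ∧ χ) ∨ φ) = ¬U = U
¬((φ ∧ χ) ∨ φ) → χ = U → ⊤ = ⊤  [min(1, 1−½+1)]
In K3ʷ: φ ∧ χ = U ∧ ⊤ = U
(φ ∧ χ) ∨ φ = U ∨ U = U
¬((φ ∧ χ) ∨ φ) = ¬U = U
¬((φ ∧ χ) ∨ φ) → χ = U → ⊤ = U  [any arg is the third value ⇒ result is the third value]
They differ because Ł3 and K3ʷ treat U differently under the binary connectives.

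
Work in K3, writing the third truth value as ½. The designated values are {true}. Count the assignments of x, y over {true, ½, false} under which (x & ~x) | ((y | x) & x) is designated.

3

Designated under: (x=true, y=true); (x=true, y=½); (x=true, y=false).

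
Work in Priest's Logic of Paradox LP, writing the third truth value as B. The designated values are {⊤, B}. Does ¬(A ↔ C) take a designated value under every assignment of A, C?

No

Countermodel: A=⊤, C=⊤ gives ⊥, which is not designated.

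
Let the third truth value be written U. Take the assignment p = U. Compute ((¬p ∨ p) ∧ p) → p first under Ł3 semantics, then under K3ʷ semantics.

T; U

In Ł3: ¬p = ¬U = U
¬p ∨ p = U ∨ U = U
(¬p ∨ p) ∧ p = U ∧ U = U
((¬p ∨ p) ∧ p) → p = U → U = T  [min(1, 1−½+½)]
In K3ʷ: ¬p = ¬U = U
¬p ∨ p = U ∨ U = U
(¬p ∨ p) ∧ p = U ∧ U = U
((¬p ∨ p) ∧ p) → p = U → U = U
They differ because Ł3 and K3ʷ treat U differently under the binary connectives.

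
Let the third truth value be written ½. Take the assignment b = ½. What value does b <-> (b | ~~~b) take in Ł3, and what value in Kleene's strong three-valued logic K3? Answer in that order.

In Ł3: ~b = ~½ = ½
~~b = ~½ = ½
~~~b = ~½ = ½
b | ~~~b = ½ | ½ = ½
b <-> (b | ~~~b) = ½ <-> ½ = True  [1 − |½−½|]
In Kleene's strong three-valued logic K3: ~b = ~½ = ½
~~b = ~½ = ½
~~~b = ~½ = ½
b | ~~~b = ½ | ½ = ½
b <-> (b | ~~~b) = ½ <-> ½ = ½
They differ because Ł3 and Kleene's strong three-valued logic K3 treat ½ differently under implication.

True; ½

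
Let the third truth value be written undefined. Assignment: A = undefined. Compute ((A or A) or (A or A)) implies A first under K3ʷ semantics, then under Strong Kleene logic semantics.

undefined; undefined

In K3ʷ: A or A = undefined or undefined = undefined
A or A = undefined or undefined = undefined
(A or A) or (A or A) = undefined or undefined = undefined
((A or A) or (A or A)) implies A = undefined implies undefined = undefined  [any arg is the third value ⇒ result is the third value]
In Strong Kleene logic: A or A = undefined or undefined = undefined
A or A = undefined or undefined = undefined
(A or A) or (A or A) = undefined or undefined = undefined
((A or A) or (A or A)) implies A = undefined implies undefined = undefined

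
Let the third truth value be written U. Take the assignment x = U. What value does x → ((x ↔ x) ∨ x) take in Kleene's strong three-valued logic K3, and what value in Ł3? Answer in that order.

U; True

In Kleene's strong three-valued logic K3: x ↔ x = U ↔ U = U
(x ↔ x) ∨ x = U ∨ U = U
x → ((x ↔ x) ∨ x) = U → U = U  [¬U ∨ U]
In Ł3: x ↔ x = U ↔ U = True
(x ↔ x) ∨ x = True ∨ U = True
x → ((x ↔ x) ∨ x) = U → True = True
They differ because Kleene's strong three-valued logic K3 and Ł3 treat U differently under implication.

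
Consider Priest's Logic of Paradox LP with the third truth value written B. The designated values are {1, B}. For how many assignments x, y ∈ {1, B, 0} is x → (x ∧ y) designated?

Of the 9 assignments, 8 give a value in {1, B}.

8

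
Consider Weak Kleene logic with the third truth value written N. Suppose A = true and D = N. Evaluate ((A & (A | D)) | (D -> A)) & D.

N

A | D = true | N = N
A & (A | D) = true & N = N
D -> A = N -> true = N
(A & (A | D)) | (D -> A) = N | N = N
((A & (A | D)) | (D -> A)) & D = N & N = N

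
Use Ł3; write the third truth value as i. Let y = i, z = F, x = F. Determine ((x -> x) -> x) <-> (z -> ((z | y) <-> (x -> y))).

x -> x = F -> F = T
(x -> x) -> x = T -> F = F
z | y = F | i = i
x -> y = F -> i = T  [min(1, 1−0+½)]
(z | y) <-> (x -> y) = i <-> T = i
z -> ((z | y) <-> (x -> y)) = F -> i = T
((x -> x) -> x) <-> (z -> ((z | y) <-> (x -> y))) = F <-> T = F

F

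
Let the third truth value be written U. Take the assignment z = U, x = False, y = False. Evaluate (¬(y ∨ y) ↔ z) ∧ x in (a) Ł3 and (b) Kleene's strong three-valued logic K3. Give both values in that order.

False; False

In Ł3: y ∨ y = False ∨ False = False
¬(y ∨ y) = ¬False = True
¬(y ∨ y) ↔ z = True ↔ U = U
(¬(y ∨ y) ↔ z) ∧ x = U ∧ False = False
In Kleene's strong three-valued logic K3: y ∨ y = False ∨ False = False
¬(y ∨ y) = ¬False = True
¬(y ∨ y) ↔ z = True ↔ U = U
(¬(y ∨ y) ↔ z) ∧ x = U ∧ False = False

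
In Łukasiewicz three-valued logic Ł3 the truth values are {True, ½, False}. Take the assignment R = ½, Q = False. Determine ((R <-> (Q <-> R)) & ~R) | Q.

½

Q <-> R = False <-> ½ = ½  [1 − |0−½|]
R <-> (Q <-> R) = ½ <-> ½ = True
~R = ~½ = ½
(R <-> (Q <-> R)) & ~R = True & ½ = ½
((R <-> (Q <-> R)) & ~R) | Q = ½ | False = ½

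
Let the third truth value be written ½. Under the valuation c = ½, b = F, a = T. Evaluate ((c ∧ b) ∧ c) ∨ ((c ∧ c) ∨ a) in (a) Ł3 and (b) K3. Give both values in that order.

T; T

In Ł3: c ∧ b = ½ ∧ F = F
(c ∧ b) ∧ c = F ∧ ½ = F
c ∧ c = ½ ∧ ½ = ½
(c ∧ c) ∨ a = ½ ∨ T = T
((c ∧ b) ∧ c) ∨ ((c ∧ c) ∨ a) = F ∨ T = T
In K3: c ∧ b = ½ ∧ F = F
(c ∧ b) ∧ c = F ∧ ½ = F
c ∧ c = ½ ∧ ½ = ½
(c ∧ c) ∨ a = ½ ∨ T = T
((c ∧ b) ∧ c) ∨ ((c ∧ c) ∨ a) = F ∨ T = T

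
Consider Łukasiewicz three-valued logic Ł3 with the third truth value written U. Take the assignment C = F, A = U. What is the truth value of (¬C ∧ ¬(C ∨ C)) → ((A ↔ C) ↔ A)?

T

¬C = ¬F = T
C ∨ C = F ∨ F = F
¬(C ∨ C) = ¬F = T
¬C ∧ ¬(C ∨ C) = T ∧ T = T
A ↔ C = U ↔ F = U  [1 − |½−0|]
(A ↔ C) ↔ A = U ↔ U = T
(¬C ∧ ¬(C ∨ C)) → ((A ↔ C) ↔ A) = T → T = T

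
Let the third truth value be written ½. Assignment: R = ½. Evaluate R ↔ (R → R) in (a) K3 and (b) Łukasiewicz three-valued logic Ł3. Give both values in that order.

In K3: R → R = ½ → ½ = ½  [¬½ ∨ ½]
R ↔ (R → R) = ½ ↔ ½ = ½
In Łukasiewicz three-valued logic Ł3: R → R = ½ → ½ = true  [min(1, 1−½+½)]
R ↔ (R → R) = ½ ↔ true = ½

½; ½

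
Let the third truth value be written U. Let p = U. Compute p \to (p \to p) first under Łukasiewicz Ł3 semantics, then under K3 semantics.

true; U

In Łukasiewicz Ł3: p \to p = U \to U = true  [min(1, 1−½+½)]
p \to (p \to p) = U \to true = true
In K3: p \to p = U \to U = U  [\lnot U \lor U]
p \to (p \to p) = U \to U = U
They differ because Łukasiewicz Ł3 and K3 treat U differently under implication.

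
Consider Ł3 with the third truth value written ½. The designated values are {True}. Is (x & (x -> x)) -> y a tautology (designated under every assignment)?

No

Countermodel: x=True, y=½ gives ½, which is not designated.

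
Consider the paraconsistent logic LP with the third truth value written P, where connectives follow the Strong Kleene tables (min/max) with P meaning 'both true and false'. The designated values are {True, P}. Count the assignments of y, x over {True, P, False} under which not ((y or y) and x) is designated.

8

Of the 9 assignments, 8 give a value in {True, P}.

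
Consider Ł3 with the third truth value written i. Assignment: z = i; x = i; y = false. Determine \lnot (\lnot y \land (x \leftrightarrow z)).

\lnot y = \lnot false = true
x \leftrightarrow z = i \leftrightarrow i = true  [1 − |½−½|]
\lnot y \land (x \leftrightarrow z) = true \land true = true
\lnot (\lnot y \land (x \leftrightarrow z)) = \lnot true = false

false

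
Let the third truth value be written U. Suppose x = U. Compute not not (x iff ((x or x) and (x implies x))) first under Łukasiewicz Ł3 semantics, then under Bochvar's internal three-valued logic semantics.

In Łukasiewicz Ł3: x or x = U or U = U
x implies x = U implies U = 1  [min(1, 1−½+½)]
(x or x) and (x implies x) = U and 1 = U
x iff ((x or x) and (x implies x)) = U iff U = 1
not (x iff ((x or x) and (x implies x))) = not 1 = 0
not not (x iff ((x or x) and (x implies x))) = not 0 = 1
In Bochvar's internal three-valued logic: x or x = U or U = U
x implies x = U implies U = U
(x or x) and (x implies x) = U and U = U
x iff ((x or x) and (x implies x)) = U iff U = U
not (x iff ((x or x) and (x implies x))) = not U = U
not not (x iff ((x or x) and (x implies x))) = not U = U
They differ because Łukasiewicz Ł3 and Bochvar's internal three-valued logic treat U differently under the binary connectives.

1; U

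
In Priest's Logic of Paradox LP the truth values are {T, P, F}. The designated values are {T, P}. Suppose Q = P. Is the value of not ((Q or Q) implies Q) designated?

Q or Q = P or P = P
(Q or Q) implies Q = P implies P = P  [not P or P]
not ((Q or Q) implies Q) = not P = P
P ∈ {T, P}.

Yes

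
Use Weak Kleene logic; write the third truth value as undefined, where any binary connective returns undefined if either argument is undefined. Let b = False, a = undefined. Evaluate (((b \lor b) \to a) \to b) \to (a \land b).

b \lor b = False \lor False = False
(b \lor b) \to a = False \to undefined = undefined  [any arg is the third value ⇒ result is the third value]
((b \lor b) \to a) \to b = undefined \to False = undefined
a \land b = undefined \land False = undefined
(((b \lor b) \to a) \to b) \to (a \land b) = undefined \to undefined = undefined

undefined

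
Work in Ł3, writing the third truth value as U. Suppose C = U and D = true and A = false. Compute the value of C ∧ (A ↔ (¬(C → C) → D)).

false

C → C = U → U = true  [min(1, 1−½+½)]
¬(C → C) = ¬true = false
¬(C → C) → D = false → true = true
A ↔ (¬(C → C) → D) = false ↔ true = false
C ∧ (A ↔ (¬(C → C) → D)) = U ∧ false = false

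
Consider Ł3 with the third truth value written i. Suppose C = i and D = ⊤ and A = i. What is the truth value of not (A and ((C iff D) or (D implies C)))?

C iff D = i iff ⊤ = i  [1 − |½−1|]
D implies C = ⊤ implies i = i
(C iff D) or (D implies C) = i or i = i
A and ((C iff D) or (D implies C)) = i and i = i
not (A and ((C iff D) or (D implies C))) = not i = i

i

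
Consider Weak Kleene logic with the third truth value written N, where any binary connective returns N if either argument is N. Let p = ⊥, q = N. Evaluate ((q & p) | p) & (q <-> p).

q & p = N & ⊥ = N
(q & p) | p = N | ⊥ = N
q <-> p = N <-> ⊥ = N
((q & p) | p) & (q <-> p) = N & N = N

N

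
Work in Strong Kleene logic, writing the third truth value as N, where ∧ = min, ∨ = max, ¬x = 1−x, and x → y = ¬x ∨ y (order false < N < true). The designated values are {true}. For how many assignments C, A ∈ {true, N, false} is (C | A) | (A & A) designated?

5

Of the 9 assignments, 5 give a value in {true}.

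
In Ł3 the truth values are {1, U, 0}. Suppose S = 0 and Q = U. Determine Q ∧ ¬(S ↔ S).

S ↔ S = 0 ↔ 0 = 1
¬(S ↔ S) = ¬1 = 0
Q ∧ ¬(S ↔ S) = U ∧ 0 = 0

0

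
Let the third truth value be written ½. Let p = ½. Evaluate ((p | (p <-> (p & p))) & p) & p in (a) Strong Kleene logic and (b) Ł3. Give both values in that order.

In Strong Kleene logic: p & p = ½ & ½ = ½
p <-> (p & p) = ½ <-> ½ = ½
p | (p <-> (p & p)) = ½ | ½ = ½
(p | (p <-> (p & p))) & p = ½ & ½ = ½
((p | (p <-> (p & p))) & p) & p = ½ & ½ = ½
In Ł3: p & p = ½ & ½ = ½
p <-> (p & p) = ½ <-> ½ = ⊤  [1 − |½−½|]
p | (p <-> (p & p)) = ½ | ⊤ = ⊤
(p | (p <-> (p & p))) & p = ⊤ & ½ = ½
((p | (p <-> (p & p))) & p) & p = ½ & ½ = ½

½; ½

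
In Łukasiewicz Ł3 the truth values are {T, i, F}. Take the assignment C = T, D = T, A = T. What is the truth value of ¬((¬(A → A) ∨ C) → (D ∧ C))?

F

A → A = T → T = T
¬(A → A) = ¬T = F
¬(A → A) ∨ C = F ∨ T = T
D ∧ C = T ∧ T = T
(¬(A → A) ∨ C) → (D ∧ C) = T → T = T
¬((¬(A → A) ∨ C) → (D ∧ C)) = ¬T = F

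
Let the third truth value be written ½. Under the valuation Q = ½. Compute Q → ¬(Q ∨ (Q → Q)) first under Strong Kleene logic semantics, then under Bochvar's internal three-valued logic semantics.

In Strong Kleene logic: Q → Q = ½ → ½ = ½
Q ∨ (Q → Q) = ½ ∨ ½ = ½
¬(Q ∨ (Q → Q)) = ¬½ = ½
Q → ¬(Q ∨ (Q → Q)) = ½ → ½ = ½
In Bochvar's internal three-valued logic: Q → Q = ½ → ½ = ½  [any arg is the third value ⇒ result is the third value]
Q ∨ (Q → Q) = ½ ∨ ½ = ½
¬(Q ∨ (Q → Q)) = ¬½ = ½
Q → ¬(Q ∨ (Q → Q)) = ½ → ½ = ½

½; ½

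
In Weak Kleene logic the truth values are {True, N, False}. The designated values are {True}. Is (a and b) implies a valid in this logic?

Countermodel: a=True, b=N gives N, which is not designated.

No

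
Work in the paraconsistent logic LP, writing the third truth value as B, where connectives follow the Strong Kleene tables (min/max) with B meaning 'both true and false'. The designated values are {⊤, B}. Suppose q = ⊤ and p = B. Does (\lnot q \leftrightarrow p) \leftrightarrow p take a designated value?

Yes

\lnot q = \lnot ⊤ = ⊥
\lnot q \leftrightarrow p = ⊥ \leftrightarrow B = B
(\lnot q \leftrightarrow p) \leftrightarrow p = B \leftrightarrow B = B
B ∈ {⊤, B}.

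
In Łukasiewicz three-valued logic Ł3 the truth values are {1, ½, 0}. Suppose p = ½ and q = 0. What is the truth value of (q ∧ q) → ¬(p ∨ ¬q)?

1

q ∧ q = 0 ∧ 0 = 0
¬q = ¬0 = 1
p ∨ ¬q = ½ ∨ 1 = 1
¬(p ∨ ¬q) = ¬1 = 0
(q ∧ q) → ¬(p ∨ ¬q) = 0 → 0 = 1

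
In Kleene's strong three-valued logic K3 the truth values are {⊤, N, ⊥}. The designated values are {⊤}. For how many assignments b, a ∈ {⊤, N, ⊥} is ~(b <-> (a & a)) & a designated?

1

Designated under: (b=⊥, a=⊤).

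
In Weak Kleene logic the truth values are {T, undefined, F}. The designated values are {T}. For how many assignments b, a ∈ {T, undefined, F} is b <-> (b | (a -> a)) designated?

Designated under: (b=T, a=T); (b=T, a=F).

2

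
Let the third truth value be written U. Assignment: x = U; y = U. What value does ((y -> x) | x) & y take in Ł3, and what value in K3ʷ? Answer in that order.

U; U

In Ł3: y -> x = U -> U = True  [min(1, 1−½+½)]
(y -> x) | x = True | U = True
((y -> x) | x) & y = True & U = U
In K3ʷ: y -> x = U -> U = U  [any arg is the third value ⇒ result is the third value]
(y -> x) | x = U | U = U
((y -> x) | x) & y = U & U = U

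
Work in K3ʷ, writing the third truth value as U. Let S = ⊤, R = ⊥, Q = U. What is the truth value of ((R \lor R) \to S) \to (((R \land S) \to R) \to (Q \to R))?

R \lor R = ⊥ \lor ⊥ = ⊥
(R \lor R) \to S = ⊥ \to ⊤ = ⊤
R \land S = ⊥ \land ⊤ = ⊥
(R \land S) \to R = ⊥ \to ⊥ = ⊤
Q \to R = U \to ⊥ = U  [any arg is the third value ⇒ result is the third value]
((R \land S) \to R) \to (Q \to R) = ⊤ \to U = U
((R \lor R) \to S) \to (((R \land S) \to R) \to (Q \to R)) = ⊤ \to U = U

U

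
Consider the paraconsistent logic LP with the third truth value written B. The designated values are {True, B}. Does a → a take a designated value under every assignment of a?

Yes

Every assignment of a over {True, B, False} gives a value in {True, B}.
In particular, with a=B: a → a = B.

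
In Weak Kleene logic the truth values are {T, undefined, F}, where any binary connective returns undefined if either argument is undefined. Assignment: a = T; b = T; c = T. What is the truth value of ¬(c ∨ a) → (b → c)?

c ∨ a = T ∨ T = T
¬(c ∨ a) = ¬T = F
b → c = T → T = T
¬(c ∨ a) → (b → c) = F → T = T

T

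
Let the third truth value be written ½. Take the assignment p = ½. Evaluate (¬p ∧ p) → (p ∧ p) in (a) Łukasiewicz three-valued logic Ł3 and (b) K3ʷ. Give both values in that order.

1; ½

In Łukasiewicz three-valued logic Ł3: ¬p = ¬½ = ½
¬p ∧ p = ½ ∧ ½ = ½
p ∧ p = ½ ∧ ½ = ½
(¬p ∧ p) → (p ∧ p) = ½ → ½ = 1
In K3ʷ: ¬p = ¬½ = ½
¬p ∧ p = ½ ∧ ½ = ½
p ∧ p = ½ ∧ ½ = ½
(¬p ∧ p) → (p ∧ p) = ½ → ½ = ½  [any arg is the third value ⇒ result is the third value]
They differ because Łukasiewicz three-valued logic Ł3 and K3ʷ treat ½ differently under the binary connectives.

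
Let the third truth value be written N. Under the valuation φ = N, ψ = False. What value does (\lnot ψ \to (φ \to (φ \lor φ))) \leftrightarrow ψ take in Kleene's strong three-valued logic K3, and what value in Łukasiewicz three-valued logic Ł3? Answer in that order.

N; False

In Kleene's strong three-valued logic K3: \lnot ψ = \lnot False = True
φ \lor φ = N \lor N = N
φ \to (φ \lor φ) = N \to N = N
\lnot ψ \to (φ \to (φ \lor φ)) = True \to N = N
(\lnot ψ \to (φ \to (φ \lor φ))) \leftrightarrow ψ = N \leftrightarrow False = N
In Łukasiewicz three-valued logic Ł3: \lnot ψ = \lnot False = True
φ \lor φ = N \lor N = N
φ \to (φ \lor φ) = N \to N = True  [min(1, 1−½+½)]
\lnot ψ \to (φ \to (φ \lor φ)) = True \to True = True
(\lnot ψ \to (φ \to (φ \lor φ))) \leftrightarrow ψ = True \leftrightarrow False = False
They differ because Kleene's strong three-valued logic K3 and Łukasiewicz three-valued logic Ł3 treat N differently under implication.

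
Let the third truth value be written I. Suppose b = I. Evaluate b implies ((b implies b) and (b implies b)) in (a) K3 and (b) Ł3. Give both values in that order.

In K3: b implies b = I implies I = I  [not I or I]
b implies b = I implies I = I
(b implies b) and (b implies b) = I and I = I
b implies ((b implies b) and (b implies b)) = I implies I = I
In Ł3: b implies b = I implies I = 1  [min(1, 1−½+½)]
b implies b = I implies I = 1
(b implies b) and (b implies b) = 1 and 1 = 1
b implies ((b implies b) and (b implies b)) = I implies 1 = 1
They differ because K3 and Ł3 treat I differently under implication.

I; 1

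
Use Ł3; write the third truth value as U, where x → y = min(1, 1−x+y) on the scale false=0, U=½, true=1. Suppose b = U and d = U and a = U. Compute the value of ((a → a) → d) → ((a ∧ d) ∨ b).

a → a = U → U = true  [min(1, 1−½+½)]
(a → a) → d = true → U = U
a ∧ d = U ∧ U = U
(a ∧ d) ∨ b = U ∨ U = U
((a → a) → d) → ((a ∧ d) ∨ b) = U → U = true

true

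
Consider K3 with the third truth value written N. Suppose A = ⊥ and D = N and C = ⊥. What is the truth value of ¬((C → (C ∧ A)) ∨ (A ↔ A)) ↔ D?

C ∧ A = ⊥ ∧ ⊥ = ⊥
C → (C ∧ A) = ⊥ → ⊥ = ⊤
A ↔ A = ⊥ ↔ ⊥ = ⊤
(C → (C ∧ A)) ∨ (A ↔ A) = ⊤ ∨ ⊤ = ⊤
¬((C → (C ∧ A)) ∨ (A ↔ A)) = ¬⊤ = ⊥
¬((C → (C ∧ A)) ∨ (A ↔ A)) ↔ D = ⊥ ↔ N = N

N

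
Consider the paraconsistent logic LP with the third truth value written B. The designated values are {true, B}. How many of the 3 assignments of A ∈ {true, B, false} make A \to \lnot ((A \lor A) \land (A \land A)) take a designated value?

2

A=true: false ·
A=B: B ✓
A=false: true ✓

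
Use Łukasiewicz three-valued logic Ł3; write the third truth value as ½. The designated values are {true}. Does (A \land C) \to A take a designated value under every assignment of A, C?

Yes

Every assignment of A, C over {true, ½, false} gives a value in {true}.
In particular, with A=½, C=½: (A \land C) \to A = true.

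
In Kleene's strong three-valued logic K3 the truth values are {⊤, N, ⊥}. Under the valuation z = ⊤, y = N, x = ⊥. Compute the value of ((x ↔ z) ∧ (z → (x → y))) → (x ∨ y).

x ↔ z = ⊥ ↔ ⊤ = ⊥
x → y = ⊥ → N = ⊤  [¬⊥ ∨ N]
z → (x → y) = ⊤ → ⊤ = ⊤
(x ↔ z) ∧ (z → (x → y)) = ⊥ ∧ ⊤ = ⊥
x ∨ y = ⊥ ∨ N = N
((x ↔ z) ∧ (z → (x → y))) → (x ∨ y) = ⊥ → N = ⊤

⊤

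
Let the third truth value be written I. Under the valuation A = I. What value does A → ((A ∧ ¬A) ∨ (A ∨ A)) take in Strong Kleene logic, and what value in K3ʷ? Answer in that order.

In Strong Kleene logic: ¬A = ¬I = I
A ∧ ¬A = I ∧ I = I
A ∨ A = I ∨ I = I
(A ∧ ¬A) ∨ (A ∨ A) = I ∨ I = I
A → ((A ∧ ¬A) ∨ (A ∨ A)) = I → I = I  [¬I ∨ I]
In K3ʷ: ¬A = ¬I = I
A ∧ ¬A = I ∧ I = I
A ∨ A = I ∨ I = I
(A ∧ ¬A) ∨ (A ∨ A) = I ∨ I = I
A → ((A ∧ ¬A) ∨ (A ∨ A)) = I → I = I

I; I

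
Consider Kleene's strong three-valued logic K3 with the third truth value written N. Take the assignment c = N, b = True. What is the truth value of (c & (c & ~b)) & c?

False

~b = ~True = False
c & ~b = N & False = False
c & (c & ~b) = N & False = False
(c & (c & ~b)) & c = False & N = False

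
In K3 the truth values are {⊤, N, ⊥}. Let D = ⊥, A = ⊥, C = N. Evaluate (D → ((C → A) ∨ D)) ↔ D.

⊥

C → A = N → ⊥ = N
(C → A) ∨ D = N ∨ ⊥ = N
D → ((C → A) ∨ D) = ⊥ → N = ⊤
(D → ((C → A) ∨ D)) ↔ D = ⊤ ↔ ⊥ = ⊥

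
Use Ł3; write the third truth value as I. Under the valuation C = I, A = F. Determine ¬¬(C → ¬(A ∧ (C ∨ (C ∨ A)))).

T

C ∨ A = I ∨ F = I
C ∨ (C ∨ A) = I ∨ I = I
A ∧ (C ∨ (C ∨ A)) = F ∧ I = F
¬(A ∧ (C ∨ (C ∨ A))) = ¬F = T
C → ¬(A ∧ (C ∨ (C ∨ A))) = I → T = T
¬(C → ¬(A ∧ (C ∨ (C ∨ A)))) = ¬T = F
¬¬(C → ¬(A ∧ (C ∨ (C ∨ A)))) = ¬F = T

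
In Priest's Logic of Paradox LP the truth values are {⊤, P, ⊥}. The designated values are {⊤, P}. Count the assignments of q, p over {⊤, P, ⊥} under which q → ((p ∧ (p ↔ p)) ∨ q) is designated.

9

Of the 9 assignments, 9 give a value in {⊤, P}.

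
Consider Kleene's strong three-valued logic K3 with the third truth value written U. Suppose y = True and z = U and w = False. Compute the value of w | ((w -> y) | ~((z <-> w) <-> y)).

True

w -> y = False -> True = True
z <-> w = U <-> False = U
(z <-> w) <-> y = U <-> True = U
~((z <-> w) <-> y) = ~U = U
(w -> y) | ~((z <-> w) <-> y) = True | U = True
w | ((w -> y) | ~((z <-> w) <-> y)) = False | True = True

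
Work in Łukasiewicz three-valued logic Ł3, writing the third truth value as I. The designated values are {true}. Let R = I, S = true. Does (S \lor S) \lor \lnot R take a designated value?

S \lor S = true \lor true = true
\lnot R = \lnot I = I
(S \lor S) \lor \lnot R = true \lor I = true
true ∈ {true}.

Yes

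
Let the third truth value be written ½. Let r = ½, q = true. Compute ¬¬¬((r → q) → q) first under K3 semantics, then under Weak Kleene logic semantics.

false; ½

In K3: r → q = ½ → true = true  [¬½ ∨ true]
(r → q) → q = true → true = true
¬((r → q) → q) = ¬true = false
¬¬((r → q) → q) = ¬false = true
¬¬¬((r → q) → q) = ¬true = false
In Weak Kleene logic: r → q = ½ → true = ½  [any arg is the third value ⇒ result is the third value]
(r → q) → q = ½ → true = ½
¬((r → q) → q) = ¬½ = ½
¬¬((r → q) → q) = ¬½ = ½
¬¬¬((r → q) → q) = ¬½ = ½
They differ because K3 and Weak Kleene logic treat ½ differently under the binary connectives.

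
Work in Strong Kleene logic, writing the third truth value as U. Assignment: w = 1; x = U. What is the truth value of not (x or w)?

x or w = U or 1 = 1
not (x or w) = not 1 = 0

0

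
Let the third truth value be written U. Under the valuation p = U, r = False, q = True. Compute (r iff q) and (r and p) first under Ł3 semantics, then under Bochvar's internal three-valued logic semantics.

False; U

In Ł3: r iff q = False iff True = False
r and p = False and U = False
(r iff q) and (r and p) = False and False = False
In Bochvar's internal three-valued logic: r iff q = False iff True = False
r and p = False and U = U
(r iff q) and (r and p) = False and U = U
They differ because Ł3 and Bochvar's internal three-valued logic treat U differently under the binary connectives.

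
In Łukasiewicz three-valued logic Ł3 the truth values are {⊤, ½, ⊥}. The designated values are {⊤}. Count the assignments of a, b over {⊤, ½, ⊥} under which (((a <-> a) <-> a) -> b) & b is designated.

3

Designated under: (a=⊤, b=⊤); (a=½, b=⊤); (a=⊥, b=⊤).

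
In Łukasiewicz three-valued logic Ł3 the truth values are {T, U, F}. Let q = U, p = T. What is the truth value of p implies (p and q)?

U

p and q = T and U = U
p implies (p and q) = T implies U = U  [min(1, 1−1+½)]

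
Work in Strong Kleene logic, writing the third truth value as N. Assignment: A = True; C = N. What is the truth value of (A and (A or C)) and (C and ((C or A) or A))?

N

A or C = True or N = True
A and (A or C) = True and True = True
C or A = N or True = True
(C or A) or A = True or True = True
C and ((C or A) or A) = N and True = N
(A and (A or C)) and (C and ((C or A) or A)) = True and N = N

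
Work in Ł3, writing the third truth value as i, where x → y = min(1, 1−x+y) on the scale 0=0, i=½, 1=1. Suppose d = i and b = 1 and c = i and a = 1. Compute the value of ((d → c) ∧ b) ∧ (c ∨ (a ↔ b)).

d → c = i → i = 1  [min(1, 1−½+½)]
(d → c) ∧ b = 1 ∧ 1 = 1
a ↔ b = 1 ↔ 1 = 1
c ∨ (a ↔ b) = i ∨ 1 = 1
((d → c) ∧ b) ∧ (c ∨ (a ↔ b)) = 1 ∧ 1 = 1

1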